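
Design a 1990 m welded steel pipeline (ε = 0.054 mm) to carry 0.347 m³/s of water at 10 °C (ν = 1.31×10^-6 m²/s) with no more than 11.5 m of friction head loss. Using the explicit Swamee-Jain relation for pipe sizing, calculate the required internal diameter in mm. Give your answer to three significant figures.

Swamee-Jain (Type III): D = 0.66·[ε^1.25·(LQ²/(gh_f))^4.75 + ν·Q^9.4·(L/(gh_f))^5.2]^0.04
LQ²/(gh_f) = 2.124; L/(gh_f) = 17.64
Term 1 = ε^1.25·(…)^4.75 = 1.66×10^-4; Term 2 = ν·Q^9.4·(…)^5.2 = 1.90×10^-4
D = 0.66·(1.66×10^-4 + 1.90×10^-4)^0.04 = 0.4804 m = 480 mm
Check: V = 1.91 m/s, Re = 7.02×10^5, f = 0.01411, h_f = 10.9 m ≈ 11.5 m ✓

D ≈ 480 mm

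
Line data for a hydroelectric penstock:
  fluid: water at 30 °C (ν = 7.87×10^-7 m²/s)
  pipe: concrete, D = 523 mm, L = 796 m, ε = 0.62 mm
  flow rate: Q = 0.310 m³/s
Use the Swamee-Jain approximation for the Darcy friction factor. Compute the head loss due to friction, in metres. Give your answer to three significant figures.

V = 4Q/(πD²) = 4·0.310/(π·0.523²) = 1.443 m/s
Re = VD/ν = 1.443·0.523/7.87×10^-7 = 9.59×10^5 → turbulent
ε/D = 0.62/523 = 0.00119
Swamee-Jain: f = 0.02084
h_f = f(L/D)V²/(2g) = 0.02084·(796/0.523)·1.443²/(2·9.81) = 3.367 m

h_f ≈ 3.37 m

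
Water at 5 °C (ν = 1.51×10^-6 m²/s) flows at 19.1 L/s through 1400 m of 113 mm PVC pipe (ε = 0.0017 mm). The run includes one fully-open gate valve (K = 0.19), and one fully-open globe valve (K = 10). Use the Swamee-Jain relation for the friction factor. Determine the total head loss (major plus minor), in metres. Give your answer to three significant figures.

V = 4Q/(πD²) = 1.905 m/s; V²/2g = 0.1849 m
Re = 1.43×10^5, ε/D = 1.50×10^-5 → f = 0.01672 (Swamee-Jain)
Major: h_f = f(L/D)·V²/2g = 0.01672·12389·0.1849 = 38.30 m
Minor: ΣK = 10.2; h_m = ΣK·V²/2g = 1.884 m
Total H_L = 38.30 + 1.884 = 40.19 m

H_L ≈ 40.2 m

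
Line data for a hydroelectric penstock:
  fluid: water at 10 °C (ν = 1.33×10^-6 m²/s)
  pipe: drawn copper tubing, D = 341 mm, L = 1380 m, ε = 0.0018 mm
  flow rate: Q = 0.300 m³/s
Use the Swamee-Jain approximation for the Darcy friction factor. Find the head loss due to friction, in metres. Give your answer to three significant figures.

h_f ≈ 26.9 m

V = 4Q/(πD²) = 4·0.300/(π·0.341²) = 3.285 m/s
Re = VD/ν = 3.285·0.341/1.33×10^-6 = 8.42×10^5 → turbulent
ε/D = 0.0018/341 = 5.28×10^-6
Swamee-Jain: f = 0.01207
h_f = f(L/D)V²/(2g) = 0.01207·(1380/0.341)·3.285²/(2·9.81) = 26.86 m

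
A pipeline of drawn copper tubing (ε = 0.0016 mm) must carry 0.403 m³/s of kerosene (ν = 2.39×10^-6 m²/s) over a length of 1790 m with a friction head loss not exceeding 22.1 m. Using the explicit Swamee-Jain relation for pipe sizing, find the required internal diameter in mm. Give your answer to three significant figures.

Swamee-Jain (Type III): D = 0.66·[ε^1.25·(LQ²/(gh_f))^4.75 + ν·Q^9.4·(L/(gh_f))^5.2]^0.04
LQ²/(gh_f) = 1.341; L/(gh_f) = 8.256
Term 1 = ε^1.25·(…)^4.75 = 2.29×10^-7; Term 2 = ν·Q^9.4·(…)^5.2 = 2.73×10^-5
D = 0.66·(2.29×10^-7 + 2.73×10^-5)^0.04 = 0.4336 m = 434 mm
Check: V = 2.73 m/s, Re = 4.95×10^5, f = 0.01317, h_f = 20.6 m ≈ 22.1 m ✓

D ≈ 434 mm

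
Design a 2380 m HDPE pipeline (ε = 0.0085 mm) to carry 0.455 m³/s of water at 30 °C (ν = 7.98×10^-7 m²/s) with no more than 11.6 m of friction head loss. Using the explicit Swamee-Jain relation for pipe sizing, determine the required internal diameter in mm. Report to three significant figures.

Swamee-Jain (Type III): D = 0.66·[ε^1.25·(LQ²/(gh_f))^4.75 + ν·Q^9.4·(L/(gh_f))^5.2]^0.04
LQ²/(gh_f) = 4.330; L/(gh_f) = 20.91
Term 1 = ε^1.25·(…)^4.75 = 4.84×10^-4; Term 2 = ν·Q^9.4·(…)^5.2 = 0.00358
D = 0.66·(4.84×10^-4 + 0.00358)^0.04 = 0.5295 m = 530 mm
Check: V = 2.07 m/s, Re = 1.37×10^6, f = 0.01148, h_f = 11.2 m ≈ 11.6 m ✓

D ≈ 530 mm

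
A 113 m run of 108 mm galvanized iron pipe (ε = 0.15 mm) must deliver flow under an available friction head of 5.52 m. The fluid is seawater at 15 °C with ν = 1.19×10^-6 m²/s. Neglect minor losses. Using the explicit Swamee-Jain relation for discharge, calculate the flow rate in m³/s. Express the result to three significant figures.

Q ≈ 0.0197 m³/s

Swamee-Jain (Type II): Q = -0.965·√(gD⁵h_f/L)·ln[ε/(3.7D) + √(3.17ν²L/(gD³h_f))]
√(gD⁵h_f/L) = √(9.81·0.108⁵·5.52/113) = 0.002654
ε/(3.7D) = 3.75×10^-4; √(3.17ν²L/(gD³h_f)) = 8.62×10^-5
Q = -0.965·0.002654·ln(4.616×10^-4) = 0.01967 m³/s
Check: V = 2.15 m/s, Re = 1.95×10^5, f = 0.02264, h_f = 5.56 m ≈ 5.52 m ✓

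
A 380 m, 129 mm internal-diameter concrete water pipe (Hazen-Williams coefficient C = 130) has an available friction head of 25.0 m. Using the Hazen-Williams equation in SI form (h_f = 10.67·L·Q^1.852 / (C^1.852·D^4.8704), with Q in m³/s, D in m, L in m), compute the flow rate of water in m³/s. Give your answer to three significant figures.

Rearranging: Q = [h_f·C^1.852·D^4.8704 / (10.67·L)]^(1/1.852)
Q = [25.0·130^1.852·0.129^4.8704 / (10.67·380)]^0.540 = 0.03816 m³/s

Q ≈ 0.0382 m³/s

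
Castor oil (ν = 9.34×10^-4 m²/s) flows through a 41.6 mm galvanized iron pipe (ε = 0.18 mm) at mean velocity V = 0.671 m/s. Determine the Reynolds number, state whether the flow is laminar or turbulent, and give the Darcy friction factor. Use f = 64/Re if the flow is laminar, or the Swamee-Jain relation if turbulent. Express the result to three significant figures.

Re = VD/ν = 0.6710·0.0416/9.34×10^-4 = 29.9
Re < 2300 → laminar → f = 64/Re = 2.141

Re ≈ 29.9; laminar; f = 64/Re ≈ 2.14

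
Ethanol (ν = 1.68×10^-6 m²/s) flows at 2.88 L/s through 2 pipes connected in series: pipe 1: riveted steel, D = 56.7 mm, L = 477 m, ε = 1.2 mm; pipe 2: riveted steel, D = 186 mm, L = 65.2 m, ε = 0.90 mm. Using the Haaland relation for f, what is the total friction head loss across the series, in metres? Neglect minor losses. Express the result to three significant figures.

H ≈ 28.3 m

Pipe 1: V = 1.141 m/s, Re = 3.85×10^4, ε/D = 0.0212, f = 0.05076, h_1 = f(L/D)V²/2g = 28.31 m
Pipe 2: V = 0.1060 m/s, Re = 1.17×10^4, ε/D = 0.00484, f = 0.03634, h_2 = f(L/D)V²/2g = 0.007294 m
Series → Q common, losses add: H = Σh = 28.32 m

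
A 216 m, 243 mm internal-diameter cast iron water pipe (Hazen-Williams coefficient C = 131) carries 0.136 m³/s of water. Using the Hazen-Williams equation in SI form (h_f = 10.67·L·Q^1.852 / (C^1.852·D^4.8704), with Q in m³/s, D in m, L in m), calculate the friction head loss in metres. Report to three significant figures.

h_f = 10.67·216·0.136^1.852 / (131^1.852·0.243^4.8704) = 6.747 m

h_f ≈ 6.75 m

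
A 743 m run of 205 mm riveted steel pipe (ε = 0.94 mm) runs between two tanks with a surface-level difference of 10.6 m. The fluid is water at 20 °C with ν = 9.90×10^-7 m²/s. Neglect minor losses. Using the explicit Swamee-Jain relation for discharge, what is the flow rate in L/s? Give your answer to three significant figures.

Q ≈ 45.7 L/s

Swamee-Jain (Type II): Q = -0.965·√(gD⁵h_f/L)·ln[ε/(3.7D) + √(3.17ν²L/(gD³h_f))]
√(gD⁵h_f/L) = √(9.81·0.205⁵·10.6/743) = 0.007118
ε/(3.7D) = 0.00124; √(3.17ν²L/(gD³h_f)) = 5.08×10^-5
Q = -0.965·0.007118·ln(0.001290) = 0.04570 m³/s
Check: V = 1.38 m/s, Re = 2.87×10^5, f = 0.03008, h_f = 10.7 m ≈ 10.6 m ✓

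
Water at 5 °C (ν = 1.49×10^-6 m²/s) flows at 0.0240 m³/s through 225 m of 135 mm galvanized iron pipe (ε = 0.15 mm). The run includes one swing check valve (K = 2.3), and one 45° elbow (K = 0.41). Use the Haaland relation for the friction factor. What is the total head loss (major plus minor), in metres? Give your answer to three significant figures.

H_L ≈ 5.56 m

V = 4Q/(πD²) = 1.677 m/s; V²/2g = 0.1433 m
Re = 1.52×10^5, ε/D = 0.00111 → f = 0.02168 (Haaland)
Major: h_f = f(L/D)·V²/2g = 0.02168·1667·0.1433 = 5.176 m
Minor: ΣK = 2.71; h_m = ΣK·V²/2g = 0.3883 m
Total H_L = 5.176 + 0.3883 = 5.565 m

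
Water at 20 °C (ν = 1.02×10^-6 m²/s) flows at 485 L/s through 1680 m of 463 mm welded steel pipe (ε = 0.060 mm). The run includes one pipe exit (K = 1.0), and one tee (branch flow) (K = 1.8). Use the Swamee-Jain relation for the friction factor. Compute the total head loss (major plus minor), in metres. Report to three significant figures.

H_L ≈ 22.2 m

V = 4Q/(πD²) = 2.881 m/s; V²/2g = 0.4229 m
Re = 1.31×10^6, ε/D = 1.30×10^-4 → f = 0.01367 (Swamee-Jain)
Major: h_f = f(L/D)·V²/2g = 0.01367·3629·0.4229 = 20.98 m
Minor: ΣK = 2.80; h_m = ΣK·V²/2g = 1.184 m
Total H_L = 20.98 + 1.184 = 22.17 m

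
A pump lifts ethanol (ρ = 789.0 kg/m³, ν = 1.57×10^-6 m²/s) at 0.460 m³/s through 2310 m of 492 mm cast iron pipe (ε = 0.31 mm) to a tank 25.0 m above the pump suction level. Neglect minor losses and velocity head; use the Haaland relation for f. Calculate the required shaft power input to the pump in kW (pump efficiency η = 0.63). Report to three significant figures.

V = 4Q/(πD²) = 2.420 m/s; Re = 7.58×10^5; ε/D = 6.30×10^-4; f = 0.01812
h_f = f(L/D)V²/2g = 25.39 m
Total head H = z + h_f = 25.0 + 25.39 = 50.39 m
P_hyd = ρgQH = 789.0·9.81·0.460·50.39 = 179.4 kW
P_shaft = P_hyd/η = 179.4/0.63 = 284.8 kW

P_shaft ≈ 285 kW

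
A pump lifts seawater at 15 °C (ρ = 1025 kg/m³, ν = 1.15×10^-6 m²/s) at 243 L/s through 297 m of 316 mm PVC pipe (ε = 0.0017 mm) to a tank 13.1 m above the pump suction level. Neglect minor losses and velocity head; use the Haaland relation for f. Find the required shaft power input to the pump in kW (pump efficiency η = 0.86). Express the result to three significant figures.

V = 4Q/(πD²) = 3.098 m/s; Re = 8.51×10^5; ε/D = 5.38×10^-6; f = 0.01199
h_f = f(L/D)V²/2g = 5.514 m
Total head H = z + h_f = 13.1 + 5.514 = 18.61 m
P_hyd = ρgQH = 1025·9.81·0.243·18.61 = 45.48 kW
P_shaft = P_hyd/η = 45.48/0.86 = 52.88 kW

P_shaft ≈ 52.9 kW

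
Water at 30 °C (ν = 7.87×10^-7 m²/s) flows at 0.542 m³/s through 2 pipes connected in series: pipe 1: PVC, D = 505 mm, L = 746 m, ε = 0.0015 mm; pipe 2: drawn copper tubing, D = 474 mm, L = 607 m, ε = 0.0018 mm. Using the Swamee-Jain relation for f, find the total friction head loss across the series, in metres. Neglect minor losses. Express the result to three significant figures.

Pipe 1: V = 2.706 m/s, Re = 1.74×10^6, ε/D = 2.97×10^-6, f = 0.01071, h_1 = f(L/D)V²/2g = 5.902 m
Pipe 2: V = 3.072 m/s, Re = 1.85×10^6, ε/D = 3.80×10^-6, f = 0.01063, h_2 = f(L/D)V²/2g = 6.548 m
Series → Q common, losses add: H = Σh = 12.45 m

H ≈ 12.4 m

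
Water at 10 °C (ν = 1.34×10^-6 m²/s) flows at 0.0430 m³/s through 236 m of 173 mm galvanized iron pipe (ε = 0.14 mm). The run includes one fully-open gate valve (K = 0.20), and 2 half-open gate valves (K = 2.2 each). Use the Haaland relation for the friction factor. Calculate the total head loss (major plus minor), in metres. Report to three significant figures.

H_L ≈ 5.42 m

V = 4Q/(πD²) = 1.829 m/s; V²/2g = 0.1706 m
Re = 2.36×10^5, ε/D = 8.09×10^-4 → f = 0.01992 (Haaland)
Major: h_f = f(L/D)·V²/2g = 0.01992·1364·0.1706 = 4.634 m
Minor: ΣK = 4.60; h_m = ΣK·V²/2g = 0.7846 m
Total H_L = 4.634 + 0.7846 = 5.419 m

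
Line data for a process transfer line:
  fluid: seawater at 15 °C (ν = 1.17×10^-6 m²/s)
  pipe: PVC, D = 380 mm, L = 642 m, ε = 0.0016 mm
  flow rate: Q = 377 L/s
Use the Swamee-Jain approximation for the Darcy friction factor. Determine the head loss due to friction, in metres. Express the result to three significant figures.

h_f ≈ 11.0 m

V = 4Q/(πD²) = 4·0.377/(π·0.380²) = 3.324 m/s
Re = VD/ν = 3.324·0.380/1.17×10^-6 = 1.08×10^6 → turbulent
ε/D = 0.0016/380 = 4.21×10^-6
Swamee-Jain: f = 0.01157
h_f = f(L/D)V²/(2g) = 0.01157·(642/0.380)·3.324²/(2·9.81) = 11.01 m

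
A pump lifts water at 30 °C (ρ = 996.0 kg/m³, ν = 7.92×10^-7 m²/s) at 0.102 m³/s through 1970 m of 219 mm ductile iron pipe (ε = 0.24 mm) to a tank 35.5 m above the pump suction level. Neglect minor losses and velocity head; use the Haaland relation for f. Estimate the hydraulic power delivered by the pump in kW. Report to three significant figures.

P_hyd ≈ 104 kW

V = 4Q/(πD²) = 2.708 m/s; Re = 7.49×10^5; ε/D = 0.00110; f = 0.02045
h_f = f(L/D)V²/2g = 68.75 m
Total head H = z + h_f = 35.5 + 68.75 = 104.3 m
P_hyd = ρgQH = 996.0·9.81·0.102·104.3 = 103.9 kW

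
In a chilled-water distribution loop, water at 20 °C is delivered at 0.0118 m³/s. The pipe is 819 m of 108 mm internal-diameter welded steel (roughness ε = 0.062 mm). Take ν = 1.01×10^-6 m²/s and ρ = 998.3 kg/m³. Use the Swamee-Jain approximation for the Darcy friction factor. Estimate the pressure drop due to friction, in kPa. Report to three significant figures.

V = 4Q/(πD²) = 4·0.0118/(π·0.108²) = 1.288 m/s
Re = VD/ν = 1.288·0.108/1.01×10^-6 = 1.38×10^5 → turbulent
ε/D = 0.062/108 = 5.74×10^-4
Swamee-Jain: f = 0.02000
h_f = f(L/D)V²/(2g) = 0.02000·(819/0.108)·1.288²/(2·9.81) = 12.82 m
Δp = ρg·h_f = 998.3·9.81·12.82 = 125.6 kPa

Δp ≈ 126 kPa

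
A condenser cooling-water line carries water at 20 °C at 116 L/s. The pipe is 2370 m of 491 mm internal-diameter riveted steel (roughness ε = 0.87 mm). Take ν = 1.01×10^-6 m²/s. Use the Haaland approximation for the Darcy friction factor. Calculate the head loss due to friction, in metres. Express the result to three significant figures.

h_f ≈ 2.15 m

V = 4Q/(πD²) = 4·0.116/(π·0.491²) = 0.6126 m/s
Re = VD/ν = 0.6126·0.491/1.01×10^-6 = 2.98×10^5 → turbulent
ε/D = 0.87/491 = 0.00177
Haaland: f = 0.02331
h_f = f(L/D)V²/(2g) = 0.02331·(2370/0.491)·0.6126²/(2·9.81) = 2.152 m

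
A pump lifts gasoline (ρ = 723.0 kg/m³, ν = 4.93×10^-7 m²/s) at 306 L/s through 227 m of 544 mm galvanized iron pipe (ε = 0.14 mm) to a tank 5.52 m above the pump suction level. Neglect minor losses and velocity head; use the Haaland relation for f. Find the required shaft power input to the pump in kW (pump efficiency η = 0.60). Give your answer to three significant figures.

V = 4Q/(πD²) = 1.317 m/s; Re = 1.45×10^6; ε/D = 2.57×10^-4; f = 0.01499
h_f = f(L/D)V²/2g = 0.5526 m
Total head H = z + h_f = 5.52 + 0.5526 = 6.073 m
P_hyd = ρgQH = 723.0·9.81·0.306·6.073 = 13.18 kW
P_shaft = P_hyd/η = 13.18/0.60 = 21.97 kW

P_shaft ≈ 22.0 kW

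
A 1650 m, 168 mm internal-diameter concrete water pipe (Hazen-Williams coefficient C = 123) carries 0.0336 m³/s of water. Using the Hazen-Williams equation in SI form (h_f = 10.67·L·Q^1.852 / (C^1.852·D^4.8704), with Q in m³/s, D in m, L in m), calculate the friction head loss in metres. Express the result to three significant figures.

h_f = 10.67·1650·0.0336^1.852 / (123^1.852·0.168^4.8704) = 26.24 m

h_f ≈ 26.2 m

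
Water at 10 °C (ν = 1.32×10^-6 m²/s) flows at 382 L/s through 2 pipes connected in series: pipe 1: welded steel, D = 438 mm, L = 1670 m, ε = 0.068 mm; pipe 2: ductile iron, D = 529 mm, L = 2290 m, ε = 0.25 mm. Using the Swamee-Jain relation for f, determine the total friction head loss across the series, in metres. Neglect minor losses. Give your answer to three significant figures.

H ≈ 29.6 m

Pipe 1: V = 2.535 m/s, Re = 8.41×10^5, ε/D = 1.55×10^-4, f = 0.01442, h_1 = f(L/D)V²/2g = 18.02 m
Pipe 2: V = 1.738 m/s, Re = 6.97×10^5, ε/D = 4.73×10^-4, f = 0.01733, h_2 = f(L/D)V²/2g = 11.55 m
Series → Q common, losses add: H = Σh = 29.57 m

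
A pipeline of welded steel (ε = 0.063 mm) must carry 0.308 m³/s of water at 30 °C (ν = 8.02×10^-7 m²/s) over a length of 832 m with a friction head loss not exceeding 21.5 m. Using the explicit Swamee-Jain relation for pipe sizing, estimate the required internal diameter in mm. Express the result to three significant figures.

Swamee-Jain (Type III): D = 0.66·[ε^1.25·(LQ²/(gh_f))^4.75 + ν·Q^9.4·(L/(gh_f))^5.2]^0.04
LQ²/(gh_f) = 0.3742; L/(gh_f) = 3.945
Term 1 = ε^1.25·(…)^4.75 = 5.27×10^-8; Term 2 = ν·Q^9.4·(…)^5.2 = 1.57×10^-8
D = 0.66·(5.27×10^-8 + 1.57×10^-8)^0.04 = 0.3411 m = 341 mm
Check: V = 3.37 m/s, Re = 1.43×10^6, f = 0.01432, h_f = 20.2 m ≈ 21.5 m ✓

D ≈ 341 mm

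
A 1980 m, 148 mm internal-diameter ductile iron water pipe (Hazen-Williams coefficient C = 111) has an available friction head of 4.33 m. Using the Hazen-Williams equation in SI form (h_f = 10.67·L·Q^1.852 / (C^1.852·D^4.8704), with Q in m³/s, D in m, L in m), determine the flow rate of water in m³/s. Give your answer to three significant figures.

Q ≈ 0.00744 m³/s

Rearranging: Q = [h_f·C^1.852·D^4.8704 / (10.67·L)]^(1/1.852)
Q = [4.33·111^1.852·0.148^4.8704 / (10.67·1980)]^0.540 = 0.007443 m³/s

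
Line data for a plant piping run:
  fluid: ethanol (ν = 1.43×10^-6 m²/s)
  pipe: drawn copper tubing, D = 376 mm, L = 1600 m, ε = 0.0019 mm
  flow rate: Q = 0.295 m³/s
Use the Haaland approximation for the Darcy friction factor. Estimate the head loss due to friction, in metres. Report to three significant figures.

h_f ≈ 19.0 m

V = 4Q/(πD²) = 4·0.295/(π·0.376²) = 2.657 m/s
Re = VD/ν = 2.657·0.376/1.43×10^-6 = 6.99×10^5 → turbulent
ε/D = 0.0019/376 = 5.05×10^-6
Haaland: f = 0.01239
h_f = f(L/D)V²/(2g) = 0.01239·(1600/0.376)·2.657²/(2·9.81) = 18.96 m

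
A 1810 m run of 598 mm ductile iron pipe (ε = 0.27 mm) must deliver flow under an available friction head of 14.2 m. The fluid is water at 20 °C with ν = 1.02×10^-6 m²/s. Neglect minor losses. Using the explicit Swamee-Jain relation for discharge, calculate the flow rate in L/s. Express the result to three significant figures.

Swamee-Jain (Type II): Q = -0.965·√(gD⁵h_f/L)·ln[ε/(3.7D) + √(3.17ν²L/(gD³h_f))]
√(gD⁵h_f/L) = √(9.81·0.598⁵·14.2/1810) = 0.07672
ε/(3.7D) = 1.22×10^-4; √(3.17ν²L/(gD³h_f)) = 1.42×10^-5
Q = -0.965·0.07672·ln(1.362×10^-4) = 0.6590 m³/s
Check: V = 2.35 m/s, Re = 1.38×10^6, f = 0.01681, h_f = 14.3 m ≈ 14.2 m ✓

Q ≈ 659 L/s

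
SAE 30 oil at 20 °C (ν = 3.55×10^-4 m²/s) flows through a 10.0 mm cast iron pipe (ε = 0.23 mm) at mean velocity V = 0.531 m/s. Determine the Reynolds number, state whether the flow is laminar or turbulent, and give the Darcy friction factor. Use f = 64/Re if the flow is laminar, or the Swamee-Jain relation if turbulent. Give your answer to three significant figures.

Re ≈ 15.0; laminar; f = 64/Re ≈ 4.28

Re = VD/ν = 0.5310·0.0100/3.55×10^-4 = 15.0
Re < 2300 → laminar → f = 64/Re = 4.279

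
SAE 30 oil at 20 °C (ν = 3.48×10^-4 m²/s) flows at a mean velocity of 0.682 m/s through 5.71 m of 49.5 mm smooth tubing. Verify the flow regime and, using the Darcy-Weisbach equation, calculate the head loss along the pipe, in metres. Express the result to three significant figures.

h_f ≈ 1.80 m

Re = VD/ν = 0.682·0.04950/3.48×10^-4 = 97.0 → laminar (Re < 2300)
f = 64/Re = 0.6597
h_f = f(L/D)V²/(2g) = 0.6597·(5.71/0.04950)·0.682²/(2·9.81) = 1.804 m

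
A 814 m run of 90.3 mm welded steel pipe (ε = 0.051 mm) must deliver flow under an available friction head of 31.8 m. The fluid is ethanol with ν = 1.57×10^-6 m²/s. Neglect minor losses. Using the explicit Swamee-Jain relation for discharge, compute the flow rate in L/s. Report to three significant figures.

Q ≈ 11.8 L/s

Swamee-Jain (Type II): Q = -0.965·√(gD⁵h_f/L)·ln[ε/(3.7D) + √(3.17ν²L/(gD³h_f))]
√(gD⁵h_f/L) = √(9.81·0.0903⁵·31.8/814) = 0.001517
ε/(3.7D) = 1.53×10^-4; √(3.17ν²L/(gD³h_f)) = 1.66×10^-4
Q = -0.965·0.001517·ln(3.190×10^-4) = 0.01178 m³/s
Check: V = 1.84 m/s, Re = 1.06×10^5, f = 0.02055, h_f = 32.0 m ≈ 31.8 m ✓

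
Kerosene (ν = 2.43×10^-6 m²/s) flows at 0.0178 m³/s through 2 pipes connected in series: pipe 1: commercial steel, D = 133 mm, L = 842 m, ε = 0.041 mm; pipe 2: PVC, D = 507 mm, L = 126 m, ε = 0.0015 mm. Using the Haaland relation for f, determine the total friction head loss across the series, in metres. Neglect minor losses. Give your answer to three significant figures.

Pipe 1: V = 1.281 m/s, Re = 7.01×10^4, ε/D = 3.08×10^-4, f = 0.02037, h_1 = f(L/D)V²/2g = 10.79 m
Pipe 2: V = 0.08817 m/s, Re = 1.84×10^4, ε/D = 2.96×10^-6, f = 0.02630, h_2 = f(L/D)V²/2g = 0.002590 m
Series → Q common, losses add: H = Σh = 10.79 m

H ≈ 10.8 m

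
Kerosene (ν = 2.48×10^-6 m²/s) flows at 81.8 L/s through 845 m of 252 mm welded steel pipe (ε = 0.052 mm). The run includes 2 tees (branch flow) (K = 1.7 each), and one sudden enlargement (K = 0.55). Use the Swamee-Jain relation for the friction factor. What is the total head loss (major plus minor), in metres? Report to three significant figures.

H_L ≈ 8.63 m

V = 4Q/(πD²) = 1.640 m/s; V²/2g = 0.1371 m
Re = 1.67×10^5, ε/D = 2.06×10^-4 → f = 0.01760 (Swamee-Jain)
Major: h_f = f(L/D)·V²/2g = 0.01760·3353·0.1371 = 8.092 m
Minor: ΣK = 3.95; h_m = ΣK·V²/2g = 0.5415 m
Total H_L = 8.092 + 0.5415 = 8.634 m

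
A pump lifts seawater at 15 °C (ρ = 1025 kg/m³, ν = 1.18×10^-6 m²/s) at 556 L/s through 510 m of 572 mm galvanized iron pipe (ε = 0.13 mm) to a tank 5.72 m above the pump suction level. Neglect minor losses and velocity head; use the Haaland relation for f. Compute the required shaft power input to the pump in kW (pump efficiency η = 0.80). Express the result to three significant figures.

P_shaft ≈ 62.1 kW

V = 4Q/(πD²) = 2.164 m/s; Re = 1.05×10^6; ε/D = 2.27×10^-4; f = 0.01486
h_f = f(L/D)V²/2g = 3.162 m
Total head H = z + h_f = 5.72 + 3.162 = 8.882 m
P_hyd = ρgQH = 1025·9.81·0.556·8.882 = 49.65 kW
P_shaft = P_hyd/η = 49.65/0.80 = 62.07 kW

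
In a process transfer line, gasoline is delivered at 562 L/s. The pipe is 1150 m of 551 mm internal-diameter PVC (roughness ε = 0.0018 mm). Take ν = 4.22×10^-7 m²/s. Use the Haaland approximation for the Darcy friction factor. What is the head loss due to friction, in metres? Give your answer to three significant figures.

V = 4Q/(πD²) = 4·0.562/(π·0.551²) = 2.357 m/s
Re = VD/ν = 2.357·0.551/4.22×10^-7 = 3.08×10^6 → turbulent
ε/D = 0.0018/551 = 3.27×10^-6
Haaland: f = 0.009793
h_f = f(L/D)V²/(2g) = 0.009793·(1150/0.551)·2.357²/(2·9.81) = 5.787 m

h_f ≈ 5.79 m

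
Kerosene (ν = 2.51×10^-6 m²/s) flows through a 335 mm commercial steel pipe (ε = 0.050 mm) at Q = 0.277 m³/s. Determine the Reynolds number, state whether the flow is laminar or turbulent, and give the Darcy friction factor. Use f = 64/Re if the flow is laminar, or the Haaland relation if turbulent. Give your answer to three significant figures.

V = 4Q/(πD²) = 3.143 m/s
Re = VD/ν = 3.143·0.335/2.51×10^-6 = 4.19×10^5
Re > 4000 → turbulent; ε/D = 1.49×10^-4
Haaland: f = 0.01506

Re ≈ 4.19×10^5; turbulent; f ≈ 0.0151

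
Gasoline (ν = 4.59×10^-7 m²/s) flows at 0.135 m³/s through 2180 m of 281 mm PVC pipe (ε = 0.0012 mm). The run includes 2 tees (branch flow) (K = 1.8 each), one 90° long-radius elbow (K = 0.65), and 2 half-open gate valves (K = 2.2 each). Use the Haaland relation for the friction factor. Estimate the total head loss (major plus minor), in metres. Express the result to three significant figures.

H_L ≈ 23.0 m

V = 4Q/(πD²) = 2.177 m/s; V²/2g = 0.2415 m
Re = 1.33×10^6, ε/D = 4.27×10^-6 → f = 0.01113 (Haaland)
Major: h_f = f(L/D)·V²/2g = 0.01113·7758·0.2415 = 20.86 m
Minor: ΣK = 8.65; h_m = ΣK·V²/2g = 2.089 m
Total H_L = 20.86 + 2.089 = 22.95 m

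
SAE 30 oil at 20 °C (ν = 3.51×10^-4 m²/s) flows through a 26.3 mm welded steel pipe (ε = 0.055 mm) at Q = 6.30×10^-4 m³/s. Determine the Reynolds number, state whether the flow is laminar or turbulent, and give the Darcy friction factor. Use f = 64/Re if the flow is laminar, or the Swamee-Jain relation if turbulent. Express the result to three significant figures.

Re ≈ 86.9; laminar; f = 64/Re ≈ 0.737

V = 4Q/(πD²) = 1.160 m/s
Re = VD/ν = 1.160·0.0263/3.51×10^-4 = 86.9
Re < 2300 → laminar → f = 64/Re = 0.7365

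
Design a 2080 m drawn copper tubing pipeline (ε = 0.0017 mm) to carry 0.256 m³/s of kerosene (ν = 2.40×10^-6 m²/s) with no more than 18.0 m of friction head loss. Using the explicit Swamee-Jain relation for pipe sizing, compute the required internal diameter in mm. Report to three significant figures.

D ≈ 394 mm

Swamee-Jain (Type III): D = 0.66·[ε^1.25·(LQ²/(gh_f))^4.75 + ν·Q^9.4·(L/(gh_f))^5.2]^0.04
LQ²/(gh_f) = 0.7720; L/(gh_f) = 11.78
Term 1 = ε^1.25·(…)^4.75 = 1.80×10^-8; Term 2 = ν·Q^9.4·(…)^5.2 = 2.44×10^-6
D = 0.66·(1.80×10^-8 + 2.44×10^-6)^0.04 = 0.3937 m = 394 mm
Check: V = 2.10 m/s, Re = 3.45×10^5, f = 0.01406, h_f = 16.7 m ≈ 18.0 m ✓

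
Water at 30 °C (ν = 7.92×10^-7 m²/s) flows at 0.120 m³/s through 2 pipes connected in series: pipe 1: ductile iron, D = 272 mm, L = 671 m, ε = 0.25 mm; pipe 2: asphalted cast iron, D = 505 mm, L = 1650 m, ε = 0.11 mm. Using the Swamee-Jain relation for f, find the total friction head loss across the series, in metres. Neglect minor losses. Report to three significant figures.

Pipe 1: V = 2.065 m/s, Re = 7.09×10^5, ε/D = 9.19×10^-4, f = 0.01980, h_1 = f(L/D)V²/2g = 10.62 m
Pipe 2: V = 0.5991 m/s, Re = 3.82×10^5, ε/D = 2.18×10^-4, f = 0.01605, h_2 = f(L/D)V²/2g = 0.9596 m
Series → Q common, losses add: H = Σh = 11.58 m

H ≈ 11.6 m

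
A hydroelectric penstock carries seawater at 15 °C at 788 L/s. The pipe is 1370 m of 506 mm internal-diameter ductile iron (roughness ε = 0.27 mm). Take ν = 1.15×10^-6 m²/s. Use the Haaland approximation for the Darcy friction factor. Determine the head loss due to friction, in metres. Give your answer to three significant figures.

h_f ≈ 36.5 m

V = 4Q/(πD²) = 4·0.788/(π·0.506²) = 3.919 m/s
Re = VD/ν = 3.919·0.506/1.15×10^-6 = 1.72×10^6 → turbulent
ε/D = 0.27/506 = 5.34×10^-4
Haaland: f = 0.01723
h_f = f(L/D)V²/(2g) = 0.01723·(1370/0.506)·3.919²/(2·9.81) = 36.51 m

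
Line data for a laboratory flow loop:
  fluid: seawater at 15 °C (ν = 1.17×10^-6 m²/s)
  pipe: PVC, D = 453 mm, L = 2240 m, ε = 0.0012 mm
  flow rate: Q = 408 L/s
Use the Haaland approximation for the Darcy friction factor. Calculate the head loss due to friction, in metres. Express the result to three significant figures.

V = 4Q/(πD²) = 4·0.408/(π·0.453²) = 2.531 m/s
Re = VD/ν = 2.531·0.453/1.17×10^-6 = 9.80×10^5 → turbulent
ε/D = 0.0012/453 = 2.65×10^-6
Haaland: f = 0.01167
h_f = f(L/D)V²/(2g) = 0.01167·(2240/0.453)·2.531²/(2·9.81) = 18.84 m

h_f ≈ 18.8 m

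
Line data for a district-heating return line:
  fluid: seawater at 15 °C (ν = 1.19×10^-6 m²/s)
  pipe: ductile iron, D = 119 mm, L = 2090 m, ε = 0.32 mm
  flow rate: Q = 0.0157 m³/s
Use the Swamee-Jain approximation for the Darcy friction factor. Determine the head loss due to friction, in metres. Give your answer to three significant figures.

V = 4Q/(πD²) = 4·0.0157/(π·0.119²) = 1.412 m/s
Re = VD/ν = 1.412·0.119/1.19×10^-6 = 1.41×10^5 → turbulent
ε/D = 0.32/119 = 0.00269
Swamee-Jain: f = 0.02660
h_f = f(L/D)V²/(2g) = 0.02660·(2090/0.119)·1.412²/(2·9.81) = 47.45 m

h_f ≈ 47.5 m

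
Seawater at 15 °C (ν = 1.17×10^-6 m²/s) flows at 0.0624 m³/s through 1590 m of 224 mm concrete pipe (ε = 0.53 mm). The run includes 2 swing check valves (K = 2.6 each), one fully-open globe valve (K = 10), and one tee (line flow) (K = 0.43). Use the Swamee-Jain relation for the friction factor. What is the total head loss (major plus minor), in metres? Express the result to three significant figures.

H_L ≈ 24.8 m

V = 4Q/(πD²) = 1.583 m/s; V²/2g = 0.1278 m
Re = 3.03×10^5, ε/D = 0.00237 → f = 0.02518 (Swamee-Jain)
Major: h_f = f(L/D)·V²/2g = 0.02518·7098·0.1278 = 22.84 m
Minor: ΣK = 15.6; h_m = ΣK·V²/2g = 1.997 m
Total H_L = 22.84 + 1.997 = 24.84 m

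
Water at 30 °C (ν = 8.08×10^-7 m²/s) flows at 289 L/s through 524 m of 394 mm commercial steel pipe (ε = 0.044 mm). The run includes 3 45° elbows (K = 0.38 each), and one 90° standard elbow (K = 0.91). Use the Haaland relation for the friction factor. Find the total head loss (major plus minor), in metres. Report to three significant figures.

H_L ≈ 5.67 m

V = 4Q/(πD²) = 2.370 m/s; V²/2g = 0.2864 m
Re = 1.16×10^6, ε/D = 1.12×10^-4 → f = 0.01335 (Haaland)
Major: h_f = f(L/D)·V²/2g = 0.01335·1330·0.2864 = 5.086 m
Minor: ΣK = 2.05; h_m = ΣK·V²/2g = 0.5871 m
Total H_L = 5.086 + 0.5871 = 5.673 m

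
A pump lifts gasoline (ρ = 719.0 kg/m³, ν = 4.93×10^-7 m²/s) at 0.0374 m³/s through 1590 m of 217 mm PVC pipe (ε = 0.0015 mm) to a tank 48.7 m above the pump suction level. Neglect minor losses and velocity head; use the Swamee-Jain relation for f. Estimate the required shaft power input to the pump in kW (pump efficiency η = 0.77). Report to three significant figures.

V = 4Q/(πD²) = 1.011 m/s; Re = 4.45×10^5; ε/D = 6.91×10^-6; f = 0.01347
h_f = f(L/D)V²/2g = 5.145 m
Total head H = z + h_f = 48.7 + 5.145 = 53.84 m
P_hyd = ρgQH = 719.0·9.81·0.0374·53.84 = 14.20 kW
P_shaft = P_hyd/η = 14.20/0.77 = 18.45 kW

P_shaft ≈ 18.4 kW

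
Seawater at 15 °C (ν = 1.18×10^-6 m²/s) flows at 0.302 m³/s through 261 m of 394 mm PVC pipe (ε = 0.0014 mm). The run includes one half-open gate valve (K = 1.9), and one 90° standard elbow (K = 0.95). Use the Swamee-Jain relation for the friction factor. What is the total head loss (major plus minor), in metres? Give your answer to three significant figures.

H_L ≈ 3.39 m

V = 4Q/(πD²) = 2.477 m/s; V²/2g = 0.3127 m
Re = 8.27×10^5, ε/D = 3.55×10^-6 → f = 0.01207 (Swamee-Jain)
Major: h_f = f(L/D)·V²/2g = 0.01207·662.4·0.3127 = 2.500 m
Minor: ΣK = 2.85; h_m = ΣK·V²/2g = 0.8912 m
Total H_L = 2.500 + 0.8912 = 3.391 m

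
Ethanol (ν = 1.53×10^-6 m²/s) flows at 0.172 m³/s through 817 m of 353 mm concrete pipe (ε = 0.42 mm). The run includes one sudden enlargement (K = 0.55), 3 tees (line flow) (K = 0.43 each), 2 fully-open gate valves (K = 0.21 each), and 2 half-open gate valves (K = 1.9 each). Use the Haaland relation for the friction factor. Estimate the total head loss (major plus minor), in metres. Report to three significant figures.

H_L ≈ 8.64 m

V = 4Q/(πD²) = 1.757 m/s; V²/2g = 0.1574 m
Re = 4.05×10^5, ε/D = 0.00119 → f = 0.02110 (Haaland)
Major: h_f = f(L/D)·V²/2g = 0.02110·2314·0.1574 = 7.688 m
Minor: ΣK = 6.06; h_m = ΣK·V²/2g = 0.9540 m
Total H_L = 7.688 + 0.9540 = 8.642 m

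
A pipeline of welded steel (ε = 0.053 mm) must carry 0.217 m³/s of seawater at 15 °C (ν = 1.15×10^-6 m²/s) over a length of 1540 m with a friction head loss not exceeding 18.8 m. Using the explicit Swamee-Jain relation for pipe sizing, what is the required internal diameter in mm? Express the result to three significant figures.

Swamee-Jain (Type III): D = 0.66·[ε^1.25·(LQ²/(gh_f))^4.75 + ν·Q^9.4·(L/(gh_f))^5.2]^0.04
LQ²/(gh_f) = 0.3932; L/(gh_f) = 8.350
Term 1 = ε^1.25·(…)^4.75 = 5.37×10^-8; Term 2 = ν·Q^9.4·(…)^5.2 = 4.13×10^-8
D = 0.66·(5.37×10^-8 + 4.13×10^-8)^0.04 = 0.3457 m = 346 mm
Check: V = 2.31 m/s, Re = 6.95×10^5, f = 0.01462, h_f = 17.7 m ≈ 18.8 m ✓

D ≈ 346 mm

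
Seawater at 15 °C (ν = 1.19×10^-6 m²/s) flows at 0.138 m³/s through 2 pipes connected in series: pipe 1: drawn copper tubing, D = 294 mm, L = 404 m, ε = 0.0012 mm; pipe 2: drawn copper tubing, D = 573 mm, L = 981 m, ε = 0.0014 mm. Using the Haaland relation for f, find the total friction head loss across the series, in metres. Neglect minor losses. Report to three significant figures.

Pipe 1: V = 2.033 m/s, Re = 5.02×10^5, ε/D = 4.08×10^-6, f = 0.01310, h_1 = f(L/D)V²/2g = 3.791 m
Pipe 2: V = 0.5352 m/s, Re = 2.58×10^5, ε/D = 2.44×10^-6, f = 0.01478, h_2 = f(L/D)V²/2g = 0.3693 m
Series → Q common, losses add: H = Σh = 4.160 m

H ≈ 4.16 m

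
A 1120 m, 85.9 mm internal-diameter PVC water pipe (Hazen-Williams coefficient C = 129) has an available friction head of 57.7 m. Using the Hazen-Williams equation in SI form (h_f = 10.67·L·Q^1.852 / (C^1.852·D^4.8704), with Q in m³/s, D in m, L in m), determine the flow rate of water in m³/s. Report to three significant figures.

Q ≈ 0.0114 m³/s

Rearranging: Q = [h_f·C^1.852·D^4.8704 / (10.67·L)]^(1/1.852)
Q = [57.7·129^1.852·0.0859^4.8704 / (10.67·1120)]^0.540 = 0.01139 m³/s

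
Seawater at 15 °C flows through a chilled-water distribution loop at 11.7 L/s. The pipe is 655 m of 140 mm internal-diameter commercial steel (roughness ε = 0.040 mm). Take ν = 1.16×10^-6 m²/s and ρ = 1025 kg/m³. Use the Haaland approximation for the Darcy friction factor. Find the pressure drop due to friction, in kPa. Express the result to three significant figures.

Δp ≈ 26.9 kPa

V = 4Q/(πD²) = 4·0.0117/(π·0.140²) = 0.7600 m/s
Re = VD/ν = 0.7600·0.140/1.16×10^-6 = 9.17×10^4 → turbulent
ε/D = 0.040/140 = 2.86×10^-4
Haaland: f = 0.01939
h_f = f(L/D)V²/(2g) = 0.01939·(655/0.140)·0.7600²/(2·9.81) = 2.671 m
Δp = ρg·h_f = 1025·9.81·2.671 = 26.86 kPa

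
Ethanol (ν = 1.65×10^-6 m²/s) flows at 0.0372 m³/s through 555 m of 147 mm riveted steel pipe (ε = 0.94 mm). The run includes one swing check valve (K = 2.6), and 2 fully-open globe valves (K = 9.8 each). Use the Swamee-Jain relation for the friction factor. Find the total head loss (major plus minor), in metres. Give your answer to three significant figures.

V = 4Q/(πD²) = 2.192 m/s; V²/2g = 0.2449 m
Re = 1.95×10^5, ε/D = 0.00639 → f = 0.03335 (Swamee-Jain)
Major: h_f = f(L/D)·V²/2g = 0.03335·3776·0.2449 = 30.83 m
Minor: ΣK = 22.2; h_m = ΣK·V²/2g = 5.436 m
Total H_L = 30.83 + 5.436 = 36.26 m

H_L ≈ 36.3 m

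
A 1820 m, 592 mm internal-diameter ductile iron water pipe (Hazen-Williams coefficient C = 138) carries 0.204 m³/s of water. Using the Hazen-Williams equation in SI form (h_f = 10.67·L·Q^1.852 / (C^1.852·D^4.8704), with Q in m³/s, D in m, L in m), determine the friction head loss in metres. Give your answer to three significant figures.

h_f ≈ 1.43 m

h_f = 10.67·1820·0.204^1.852 / (138^1.852·0.592^4.8704) = 1.431 m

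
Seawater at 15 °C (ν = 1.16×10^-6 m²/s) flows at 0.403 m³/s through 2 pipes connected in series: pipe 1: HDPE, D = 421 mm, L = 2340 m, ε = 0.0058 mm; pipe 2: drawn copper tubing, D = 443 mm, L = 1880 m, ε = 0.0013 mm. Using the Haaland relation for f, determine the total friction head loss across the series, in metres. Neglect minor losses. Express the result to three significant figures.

H ≈ 45.1 m

Pipe 1: V = 2.895 m/s, Re = 1.05×10^6, ε/D = 1.38×10^-5, f = 0.01175, h_1 = f(L/D)V²/2g = 27.91 m
Pipe 2: V = 2.615 m/s, Re = 9.99×10^5, ε/D = 2.93×10^-6, f = 0.01164, h_2 = f(L/D)V²/2g = 17.21 m
Series → Q common, losses add: H = Σh = 45.11 m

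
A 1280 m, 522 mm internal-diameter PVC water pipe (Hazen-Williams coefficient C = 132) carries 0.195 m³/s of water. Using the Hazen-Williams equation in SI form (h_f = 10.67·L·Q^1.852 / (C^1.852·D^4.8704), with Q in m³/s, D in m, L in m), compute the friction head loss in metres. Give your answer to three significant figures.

h_f ≈ 1.85 m

h_f = 10.67·1280·0.195^1.852 / (132^1.852·0.522^4.8704) = 1.855 m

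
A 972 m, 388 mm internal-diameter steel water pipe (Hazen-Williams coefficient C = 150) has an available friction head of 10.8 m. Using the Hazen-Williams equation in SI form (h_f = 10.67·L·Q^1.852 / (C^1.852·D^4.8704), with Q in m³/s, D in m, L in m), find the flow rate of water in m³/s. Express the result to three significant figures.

Q ≈ 0.305 m³/s

Rearranging: Q = [h_f·C^1.852·D^4.8704 / (10.67·L)]^(1/1.852)
Q = [10.8·150^1.852·0.388^4.8704 / (10.67·972)]^0.540 = 0.3051 m³/s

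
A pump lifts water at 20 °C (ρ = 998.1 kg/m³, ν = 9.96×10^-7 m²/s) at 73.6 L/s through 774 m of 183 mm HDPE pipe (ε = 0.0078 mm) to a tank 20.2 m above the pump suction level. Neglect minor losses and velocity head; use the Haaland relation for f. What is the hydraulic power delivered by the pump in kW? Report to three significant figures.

V = 4Q/(πD²) = 2.798 m/s; Re = 5.14×10^5; ε/D = 4.26×10^-5; f = 0.01353
h_f = f(L/D)V²/2g = 22.83 m
Total head H = z + h_f = 20.2 + 22.83 = 43.03 m
P_hyd = ρgQH = 998.1·9.81·0.0736·43.03 = 31.01 kW

P_hyd ≈ 31.0 kW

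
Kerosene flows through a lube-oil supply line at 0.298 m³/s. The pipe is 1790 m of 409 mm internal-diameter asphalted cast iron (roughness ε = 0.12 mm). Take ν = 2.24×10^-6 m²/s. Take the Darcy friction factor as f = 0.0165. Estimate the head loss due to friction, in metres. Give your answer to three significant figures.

h_f ≈ 18.9 m

V = 4Q/(πD²) = 4·0.298/(π·0.409²) = 2.268 m/s
h_f = f(L/D)V²/(2g) = 0.01650·(1790/0.409)·2.268²/(2·9.81) = 18.94 m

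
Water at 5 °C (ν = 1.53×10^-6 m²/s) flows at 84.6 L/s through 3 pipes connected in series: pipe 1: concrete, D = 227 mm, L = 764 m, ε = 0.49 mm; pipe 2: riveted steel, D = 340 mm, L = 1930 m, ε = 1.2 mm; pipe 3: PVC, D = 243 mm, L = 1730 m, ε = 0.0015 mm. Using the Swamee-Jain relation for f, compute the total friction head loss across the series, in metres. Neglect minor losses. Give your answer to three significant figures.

Pipe 1: V = 2.090 m/s, Re = 3.10×10^5, ε/D = 0.00216, f = 0.02460, h_1 = f(L/D)V²/2g = 18.44 m
Pipe 2: V = 0.9318 m/s, Re = 2.07×10^5, ε/D = 0.00353, f = 0.02816, h_2 = f(L/D)V²/2g = 7.074 m
Pipe 3: V = 1.824 m/s, Re = 2.90×10^5, ε/D = 6.17×10^-6, f = 0.01454, h_3 = f(L/D)V²/2g = 17.56 m
Series → Q common, losses add: H = Σh = 43.07 m

H ≈ 43.1 m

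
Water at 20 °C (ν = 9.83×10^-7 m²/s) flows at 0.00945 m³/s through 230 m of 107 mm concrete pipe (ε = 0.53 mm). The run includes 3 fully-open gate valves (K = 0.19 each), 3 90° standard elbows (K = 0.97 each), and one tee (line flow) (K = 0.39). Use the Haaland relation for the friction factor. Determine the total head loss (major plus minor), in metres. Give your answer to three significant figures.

H_L ≈ 3.98 m

V = 4Q/(πD²) = 1.051 m/s; V²/2g = 0.05629 m
Re = 1.14×10^5, ε/D = 0.00495 → f = 0.03109 (Haaland)
Major: h_f = f(L/D)·V²/2g = 0.03109·2150·0.05629 = 3.762 m
Minor: ΣK = 3.87; h_m = ΣK·V²/2g = 0.2179 m
Total H_L = 3.762 + 0.2179 = 3.980 m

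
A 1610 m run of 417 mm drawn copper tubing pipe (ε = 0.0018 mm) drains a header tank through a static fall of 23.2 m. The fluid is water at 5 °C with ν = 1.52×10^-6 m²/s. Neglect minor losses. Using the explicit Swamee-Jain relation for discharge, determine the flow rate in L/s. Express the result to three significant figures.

Q ≈ 427 L/s

Swamee-Jain (Type II): Q = -0.965·√(gD⁵h_f/L)·ln[ε/(3.7D) + √(3.17ν²L/(gD³h_f))]
√(gD⁵h_f/L) = √(9.81·0.417⁵·23.2/1610) = 0.04222
ε/(3.7D) = 1.17×10^-6; √(3.17ν²L/(gD³h_f)) = 2.67×10^-5
Q = -0.965·0.04222·ln(2.790×10^-5) = 0.4273 m³/s
Check: V = 3.13 m/s, Re = 8.58×10^5, f = 0.01201, h_f = 23.1 m ≈ 23.2 m ✓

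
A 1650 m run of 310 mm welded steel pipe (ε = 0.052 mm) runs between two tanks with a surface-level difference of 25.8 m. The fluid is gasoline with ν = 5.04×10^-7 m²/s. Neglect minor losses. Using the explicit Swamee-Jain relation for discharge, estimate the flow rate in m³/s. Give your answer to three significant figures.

Swamee-Jain (Type II): Q = -0.965·√(gD⁵h_f/L)·ln[ε/(3.7D) + √(3.17ν²L/(gD³h_f))]
√(gD⁵h_f/L) = √(9.81·0.310⁵·25.8/1650) = 0.02096
ε/(3.7D) = 4.53×10^-5; √(3.17ν²L/(gD³h_f)) = 1.33×10^-5
Q = -0.965·0.02096·ln(5.861×10^-5) = 0.1971 m³/s
Check: V = 2.61 m/s, Re = 1.61×10^6, f = 0.01404, h_f = 26.0 m ≈ 25.8 m ✓

Q ≈ 0.197 m³/s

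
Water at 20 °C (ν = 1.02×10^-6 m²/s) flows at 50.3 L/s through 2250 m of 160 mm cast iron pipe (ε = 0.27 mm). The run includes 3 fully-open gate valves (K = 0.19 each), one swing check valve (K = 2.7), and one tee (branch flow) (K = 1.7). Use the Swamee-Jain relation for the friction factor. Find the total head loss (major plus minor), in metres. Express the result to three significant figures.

V = 4Q/(πD²) = 2.502 m/s; V²/2g = 0.3190 m
Re = 3.92×10^5, ε/D = 0.00169 → f = 0.02305 (Swamee-Jain)
Major: h_f = f(L/D)·V²/2g = 0.02305·14062·0.3190 = 103.4 m
Minor: ΣK = 4.97; h_m = ΣK·V²/2g = 1.585 m
Total H_L = 103.4 + 1.585 = 105.0 m

H_L ≈ 105 m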